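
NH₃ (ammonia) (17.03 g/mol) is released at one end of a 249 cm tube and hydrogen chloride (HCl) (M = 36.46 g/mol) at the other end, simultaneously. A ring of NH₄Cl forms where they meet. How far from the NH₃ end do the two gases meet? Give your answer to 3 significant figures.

148 cm

Graham's law gives d_NH₃/d_HCl = rate_NH₃/rate_HCl = √(M_HCl/M_NH₃) = √(36.46/17.03) = 1.463.
With d_NH₃ + d_HCl = 249 cm, d_HCl = 249/(1 + 1.463) = 101.1 cm.
d_NH₃ = 249 − 101.1 = 148 cm.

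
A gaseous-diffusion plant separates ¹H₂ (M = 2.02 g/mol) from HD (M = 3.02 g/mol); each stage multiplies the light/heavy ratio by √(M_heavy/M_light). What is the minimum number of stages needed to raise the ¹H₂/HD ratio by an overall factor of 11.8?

With α = √(3.02/2.02) per stage, ln α = ½ ln(1.49505) = 0.2011.
Need α^N ≥ 11.8 ⇒ N ≥ ln(11.8) / ln α = 2.468 / 0.2011 = 12.27.
Minimum whole number of stages: N = 13.

13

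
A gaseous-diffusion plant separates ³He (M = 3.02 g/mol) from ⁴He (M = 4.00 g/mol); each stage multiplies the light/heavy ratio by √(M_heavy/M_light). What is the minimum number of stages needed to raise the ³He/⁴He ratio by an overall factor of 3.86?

10

Per stage α = (4.00/3.02)^(1/2) = 1.32450^0.5, giving ln α = 0.1405.
Need α^N ≥ 3.86 ⇒ N ≥ ln(3.86) / ln α = 1.351 / 0.1405 = 9.61.
Minimum whole number of stages: N = 10.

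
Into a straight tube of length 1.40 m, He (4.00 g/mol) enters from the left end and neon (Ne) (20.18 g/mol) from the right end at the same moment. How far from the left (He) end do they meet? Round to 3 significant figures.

In equal time, each gas travels a distance ∝ its rate ∝ 1/√M, so d_He/d_Ne = √(M_Ne/M_He) = √(20.18/4.00) = 2.246.
With d_He + d_Ne = 1.40 m, d_Ne = 1.40/(1 + 2.246) = 0.4313 m.
d_He = 1.40 − 0.4313 = 0.969 m.

0.969 m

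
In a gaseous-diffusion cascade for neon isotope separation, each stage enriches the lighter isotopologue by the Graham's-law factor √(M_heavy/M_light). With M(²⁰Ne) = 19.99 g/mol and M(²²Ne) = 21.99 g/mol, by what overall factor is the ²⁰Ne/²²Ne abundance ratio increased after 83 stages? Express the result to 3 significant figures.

52.3

After 83 stages the ratio has grown by (√(21.99/19.99))^83 = (21.99/19.99)^(83/2).
= 1.10005^(83/2) = 52.3.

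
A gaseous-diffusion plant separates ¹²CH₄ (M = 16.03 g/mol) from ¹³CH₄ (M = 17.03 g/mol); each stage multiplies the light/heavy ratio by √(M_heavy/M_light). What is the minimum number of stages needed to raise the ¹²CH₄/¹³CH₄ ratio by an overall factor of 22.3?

103

With α = √(17.03/16.03) per stage, ln α = ½ ln(1.06238) = 0.03026.
Need α^N ≥ 22.3 ⇒ N ≥ ln(22.3) / ln α = 3.105 / 0.03026 = 102.61.
Minimum whole number of stages: N = 103.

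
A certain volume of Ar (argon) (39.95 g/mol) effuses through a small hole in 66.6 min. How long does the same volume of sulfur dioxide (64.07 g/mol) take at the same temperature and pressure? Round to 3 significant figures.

Using Graham's law: t_SO₂/t_Ar = √(M_SO₂/M_Ar) = √(64.07/39.95) = √1.604 = 1.266.
So the time for SO₂ is 66.6 × 1.266 = 84.3 min.

84.3 min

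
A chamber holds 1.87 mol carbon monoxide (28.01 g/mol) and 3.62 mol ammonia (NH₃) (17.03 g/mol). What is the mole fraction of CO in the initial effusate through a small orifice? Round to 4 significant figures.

0.2871

Rate_i ∝ x_i/√M_i (Graham's law weighted by mole fraction), so the effusate composition follows n_i/√M_i.
x_CO(eff) = (n_CO/√M_CO) / (n_CO/√M_CO + n_NH₃/√M_NH₃)
= (1.87/√28.01) / (1.87/√28.01 + 3.62/√17.03) = 0.3533/(0.3533 + 0.8772) = 0.2871.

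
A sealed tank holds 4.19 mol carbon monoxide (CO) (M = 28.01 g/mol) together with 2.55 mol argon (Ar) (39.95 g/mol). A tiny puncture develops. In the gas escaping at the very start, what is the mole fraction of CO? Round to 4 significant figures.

0.6624

Each component's effusion rate ∝ (its partial pressure)·(1/√M) ∝ n_i/√M_i.
Mole fraction of CO in the effusate = (n_CO/√M_CO) / (n_CO/√M_CO + n_Ar/√M_Ar)
= (4.19/√28.01) / (4.19/√28.01 + 2.55/√39.95) = 0.7917/(0.7917 + 0.4034) = 0.6624.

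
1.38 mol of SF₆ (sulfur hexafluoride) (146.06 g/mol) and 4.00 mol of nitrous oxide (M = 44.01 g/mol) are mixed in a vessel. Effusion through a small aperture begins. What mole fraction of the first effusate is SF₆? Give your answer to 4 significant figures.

0.1592

Each component's effusion rate ∝ (its partial pressure)·(1/√M) ∝ n_i/√M_i.
x_SF₆(eff) = (n_SF₆/√M_SF₆) / (n_SF₆/√M_SF₆ + n_N₂O/√M_N₂O)
= (1.38/√146.06) / (1.38/√146.06 + 4.00/√44.01) = 0.1142/(0.1142 + 0.6030) = 0.1592.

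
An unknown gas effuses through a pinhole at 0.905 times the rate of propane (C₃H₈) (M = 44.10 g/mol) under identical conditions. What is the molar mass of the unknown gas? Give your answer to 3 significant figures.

Using Graham's law: rate_X/rate_C₃H₈ = √(M_C₃H₈/M_X).
0.905 = √(44.10/M_X)
M_X = 44.10 / 0.905² = 44.10 / 0.8190 = 53.8 g/mol

53.8 g/mol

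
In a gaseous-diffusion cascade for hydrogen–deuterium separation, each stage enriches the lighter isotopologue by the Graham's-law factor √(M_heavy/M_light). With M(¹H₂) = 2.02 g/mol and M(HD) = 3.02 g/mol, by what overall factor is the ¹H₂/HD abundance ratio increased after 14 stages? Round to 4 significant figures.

16.70

The single-stage factor is √(M_heavy/M_light), so 14 stages give [√(3.02/2.02)]^14 = (3.02/2.02)^(14/2).
= 1.49505^7 = 16.70.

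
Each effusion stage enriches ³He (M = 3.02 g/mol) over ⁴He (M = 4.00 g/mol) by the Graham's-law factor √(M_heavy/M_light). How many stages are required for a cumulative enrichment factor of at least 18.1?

21

Single-stage factor α = √(4.00/3.02), so ln α = ½ ln(1.32450) = 0.1405.
Need α^N ≥ 18.1 ⇒ N ≥ ln(18.1) / ln α = 2.896 / 0.1405 = 20.61.
Rounding up, N = 21 stages.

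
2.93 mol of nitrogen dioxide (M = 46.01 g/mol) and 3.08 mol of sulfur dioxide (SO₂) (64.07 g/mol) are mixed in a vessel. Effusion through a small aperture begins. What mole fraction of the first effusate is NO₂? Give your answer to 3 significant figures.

The effusion rate of species i is ∝ p_i/√M_i ∝ n_i/√M_i.
Mole fraction of NO₂ in the effusate = (n_NO₂/√M_NO₂) / (n_NO₂/√M_NO₂ + n_SO₂/√M_SO₂)
= (2.93/√46.01) / (2.93/√46.01 + 3.08/√64.07) = 0.4320/(0.4320 + 0.3848) = 0.529.

0.529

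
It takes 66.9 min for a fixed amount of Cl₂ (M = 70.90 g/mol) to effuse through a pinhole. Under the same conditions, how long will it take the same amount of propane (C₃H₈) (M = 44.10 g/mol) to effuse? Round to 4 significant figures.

From Graham's law, t_C₃H₈/t_Cl₂ = √(M_C₃H₈/M_Cl₂) = √(44.10/70.90) = √0.6220 = 0.7887.
So the time for C₃H₈ is 66.9 × 0.7887 = 52.76 min.

52.76 min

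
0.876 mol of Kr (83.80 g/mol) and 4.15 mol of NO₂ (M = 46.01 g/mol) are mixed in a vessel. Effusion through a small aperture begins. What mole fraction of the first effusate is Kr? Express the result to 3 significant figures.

0.135

Rate_i ∝ x_i/√M_i (Graham's law weighted by mole fraction), so the effusate composition follows n_i/√M_i.
So x_Kr in the escaping gas = (n_Kr/√M_Kr) / Σ(n_i/√M_i)
= (0.876/√83.80) / (0.876/√83.80 + 4.15/√46.01) = 0.09569/(0.09569 + 0.6118) = 0.135.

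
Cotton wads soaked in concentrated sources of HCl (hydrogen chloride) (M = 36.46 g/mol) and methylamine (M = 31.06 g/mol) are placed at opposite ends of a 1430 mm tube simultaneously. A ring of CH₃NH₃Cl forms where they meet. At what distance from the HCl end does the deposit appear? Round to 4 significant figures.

Graham's law gives d_HCl/d_CH₃NH₂ = rate_HCl/rate_CH₃NH₂ = √(M_CH₃NH₂/M_HCl) = √(31.06/36.46) = 0.9230.
With d_HCl + d_CH₃NH₂ = 1430 mm, d_CH₃NH₂ = 1430/(1 + 0.9230) = 743.6 mm.
d_HCl = 1430 − 743.6 = 686.4 mm.

686.4 mm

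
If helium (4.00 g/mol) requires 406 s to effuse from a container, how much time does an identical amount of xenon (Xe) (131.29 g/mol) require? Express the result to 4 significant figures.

2326 s

Using Graham's law: t_Xe/t_He = √(M_Xe/M_He) = √(131.29/4.00) = √32.82 = 5.729.
So the time for Xe is 406 × 5.729 = 2326 s.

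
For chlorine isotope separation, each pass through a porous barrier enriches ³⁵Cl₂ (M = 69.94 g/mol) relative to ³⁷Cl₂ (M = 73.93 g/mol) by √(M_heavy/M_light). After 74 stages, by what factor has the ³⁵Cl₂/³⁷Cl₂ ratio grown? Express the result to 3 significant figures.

Each stage multiplies the ratio by α = √(73.93/69.94), so after 74 stages the overall factor is α^74 = (73.93/69.94)^(74/2).
= 1.05705^37 = 7.79.

7.79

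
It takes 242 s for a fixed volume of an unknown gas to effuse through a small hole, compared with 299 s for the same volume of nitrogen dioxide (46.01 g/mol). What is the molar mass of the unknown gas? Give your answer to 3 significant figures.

30.1 g/mol

By Graham's law, t_X/t_NO₂ = √(M_X/M_NO₂).
242/299 = 0.8094 = √(M_X/46.01)
M_X = 46.01 × 0.8094² = 46.01 × 0.6551 = 30.1 g/mol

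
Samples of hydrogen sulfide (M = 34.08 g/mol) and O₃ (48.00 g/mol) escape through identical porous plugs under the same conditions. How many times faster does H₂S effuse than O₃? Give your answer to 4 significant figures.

Using Graham's law: rate_H₂S/rate_O₃ = √(M_O₃/M_H₂S) = √(48.00/34.08) = √1.408 = 1.187.

1.187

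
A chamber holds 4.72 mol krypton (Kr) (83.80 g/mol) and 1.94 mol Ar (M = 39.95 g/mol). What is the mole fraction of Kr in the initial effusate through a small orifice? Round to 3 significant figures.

0.627

Effusion rate of each component ∝ n_i/√M_i (partial pressure × 1/√M).
x_Kr(eff) = (n_Kr/√M_Kr) / (n_Kr/√M_Kr + n_Ar/√M_Ar)
= (4.72/√83.80) / (4.72/√83.80 + 1.94/√39.95) = 0.5156/(0.5156 + 0.3069) = 0.627.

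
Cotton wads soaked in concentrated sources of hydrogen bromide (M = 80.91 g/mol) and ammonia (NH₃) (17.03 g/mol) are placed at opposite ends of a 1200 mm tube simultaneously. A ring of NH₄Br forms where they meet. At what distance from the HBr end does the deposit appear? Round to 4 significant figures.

The fronts meet when d_HBr + d_NH₃ = L with d_HBr/d_NH₃ = √(M_NH₃/M_HBr) (Graham's law). Here √(M_NH₃/M_HBr) = √(17.03/80.91) = 0.4588.
With d_HBr + d_NH₃ = 1200 mm, d_NH₃ = 1200/(1 + 0.4588) = 822.6 mm.
d_HBr = 1200 − 822.6 = 377.4 mm.

377.4 mm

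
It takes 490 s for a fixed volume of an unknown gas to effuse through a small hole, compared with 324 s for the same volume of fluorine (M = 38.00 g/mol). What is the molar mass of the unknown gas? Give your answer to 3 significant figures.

86.9 g/mol

Since effusion rate ∝ 1/√M, t_X/t_F₂ = √(M_X/M_F₂).
490/324 = 1.512 = √(M_X/38.00)
M_X = 38.00 × 1.512² = 38.00 × 2.287 = 86.9 g/mol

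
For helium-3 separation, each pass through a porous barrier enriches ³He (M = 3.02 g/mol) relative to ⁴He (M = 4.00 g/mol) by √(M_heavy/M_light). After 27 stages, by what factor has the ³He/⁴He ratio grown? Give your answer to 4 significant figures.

44.43

Each stage multiplies the ratio by α = √(4.00/3.02), so after 27 stages the overall factor is α^27 = (4.00/3.02)^(27/2).
= 1.32450^(27/2) = 44.43.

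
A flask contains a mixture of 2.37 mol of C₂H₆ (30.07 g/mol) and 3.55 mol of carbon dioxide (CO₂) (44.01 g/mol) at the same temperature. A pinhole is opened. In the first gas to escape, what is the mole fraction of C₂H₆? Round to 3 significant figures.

0.447

The effusion rate of species i is ∝ p_i/√M_i ∝ n_i/√M_i.
x_C₂H₆(eff) = (n_C₂H₆/√M_C₂H₆) / (n_C₂H₆/√M_C₂H₆ + n_CO₂/√M_CO₂)
= (2.37/√30.07) / (2.37/√30.07 + 3.55/√44.01) = 0.4322/(0.4322 + 0.5351) = 0.447.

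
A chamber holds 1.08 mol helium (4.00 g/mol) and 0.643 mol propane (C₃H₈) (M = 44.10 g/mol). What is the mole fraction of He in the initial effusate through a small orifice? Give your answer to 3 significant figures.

Effusion rate of each component ∝ n_i/√M_i (partial pressure × 1/√M).
Mole fraction of He in the effusate = (n_He/√M_He) / (n_He/√M_He + n_C₃H₈/√M_C₃H₈)
= (1.08/√4.00) / (1.08/√4.00 + 0.643/√44.10) = 0.5400/(0.5400 + 0.09683) = 0.848.

0.848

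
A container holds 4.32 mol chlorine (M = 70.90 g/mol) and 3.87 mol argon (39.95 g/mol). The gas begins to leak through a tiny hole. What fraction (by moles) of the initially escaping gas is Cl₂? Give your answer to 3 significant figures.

Rate_i ∝ x_i/√M_i (Graham's law weighted by mole fraction), so the effusate composition follows n_i/√M_i.
x_Cl₂(eff) = (n_Cl₂/√M_Cl₂) / (n_Cl₂/√M_Cl₂ + n_Ar/√M_Ar)
= (4.32/√70.90) / (4.32/√70.90 + 3.87/√39.95) = 0.5131/(0.5131 + 0.6123) = 0.456.

0.456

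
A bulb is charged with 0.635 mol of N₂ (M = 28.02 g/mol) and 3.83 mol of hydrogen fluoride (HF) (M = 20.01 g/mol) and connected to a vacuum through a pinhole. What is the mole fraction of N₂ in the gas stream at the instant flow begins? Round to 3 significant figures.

Effusion rate of each component ∝ n_i/√M_i (partial pressure × 1/√M).
Mole fraction of N₂ in the effusate = (n_N₂/√M_N₂) / (n_N₂/√M_N₂ + n_HF/√M_HF)
= (0.635/√28.02) / (0.635/√28.02 + 3.83/√20.01) = 0.1200/(0.1200 + 0.8562) = 0.123.

0.123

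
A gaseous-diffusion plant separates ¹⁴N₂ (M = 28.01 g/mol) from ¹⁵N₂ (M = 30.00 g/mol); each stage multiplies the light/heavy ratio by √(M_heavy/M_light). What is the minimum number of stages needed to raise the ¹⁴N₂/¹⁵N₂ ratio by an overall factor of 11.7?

Single-stage factor α = √(30.00/28.01), so ln α = ½ ln(1.07105) = 0.03432.
Need α^N ≥ 11.7 ⇒ N ≥ ln(11.7) / ln α = 2.460 / 0.03432 = 71.67.
So at least 72 stages are needed.

72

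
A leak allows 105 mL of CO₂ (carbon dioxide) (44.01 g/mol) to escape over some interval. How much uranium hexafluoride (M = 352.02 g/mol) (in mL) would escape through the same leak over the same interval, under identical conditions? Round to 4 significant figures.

37.13 mL

Since effusion rate ∝ 1/√M, rate_UF₆/rate_CO₂ = √(M_CO₂/M_UF₆) = √(44.01/352.02) = √0.1250 = 0.3536.
So the volume for UF₆ is 105 × 0.3536 = 37.13 mL.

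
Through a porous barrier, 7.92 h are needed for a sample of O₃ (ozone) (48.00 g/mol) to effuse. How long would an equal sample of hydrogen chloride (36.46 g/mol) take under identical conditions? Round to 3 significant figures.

Since effusion rate ∝ 1/√M, t_HCl/t_O₃ = √(M_HCl/M_O₃) = √(36.46/48.00) = √0.7596 = 0.8715.
So the time for HCl is 7.92 × 0.8715 = 6.90 h.

6.90 h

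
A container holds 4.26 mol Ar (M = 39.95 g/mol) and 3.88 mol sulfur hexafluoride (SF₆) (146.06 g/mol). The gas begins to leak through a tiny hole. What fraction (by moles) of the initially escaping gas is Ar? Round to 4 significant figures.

0.6774

Effusion rate of each component ∝ n_i/√M_i (partial pressure × 1/√M).
Mole fraction of Ar in the effusate = (n_Ar/√M_Ar) / (n_Ar/√M_Ar + n_SF₆/√M_SF₆)
= (4.26/√39.95) / (4.26/√39.95 + 3.88/√146.06) = 0.6740/(0.6740 + 0.3210) = 0.6774.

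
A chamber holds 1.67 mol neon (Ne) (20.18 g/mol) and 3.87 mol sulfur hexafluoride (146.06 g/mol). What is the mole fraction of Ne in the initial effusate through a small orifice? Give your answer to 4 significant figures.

0.5372

Each component's effusion rate ∝ (its partial pressure)·(1/√M) ∝ n_i/√M_i.
x_Ne(eff) = (n_Ne/√M_Ne) / (n_Ne/√M_Ne + n_SF₆/√M_SF₆)
= (1.67/√20.18) / (1.67/√20.18 + 3.87/√146.06) = 0.3718/(0.3718 + 0.3202) = 0.5372.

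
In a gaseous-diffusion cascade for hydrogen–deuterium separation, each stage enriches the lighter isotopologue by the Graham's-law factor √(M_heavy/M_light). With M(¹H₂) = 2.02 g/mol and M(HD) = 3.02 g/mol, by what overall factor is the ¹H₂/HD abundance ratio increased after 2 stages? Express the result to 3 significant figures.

1.50

The single-stage factor is √(M_heavy/M_light), so 2 stages give [√(3.02/2.02)]^2 = (3.02/2.02)^(2/2).
= 1.49505^1 = 1.50.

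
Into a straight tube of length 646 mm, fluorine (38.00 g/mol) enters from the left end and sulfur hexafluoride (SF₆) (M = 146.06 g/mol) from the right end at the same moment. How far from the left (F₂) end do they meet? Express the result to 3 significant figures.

In equal time, each gas travels a distance ∝ its rate ∝ 1/√M, so d_F₂/d_SF₆ = √(M_SF₆/M_F₂) = √(146.06/38.00) = 1.961.
With d_F₂ + d_SF₆ = 646 mm, d_SF₆ = 646/(1 + 1.961) = 218.2 mm.
d_F₂ = 646 − 218.2 = 428 mm.

428 mm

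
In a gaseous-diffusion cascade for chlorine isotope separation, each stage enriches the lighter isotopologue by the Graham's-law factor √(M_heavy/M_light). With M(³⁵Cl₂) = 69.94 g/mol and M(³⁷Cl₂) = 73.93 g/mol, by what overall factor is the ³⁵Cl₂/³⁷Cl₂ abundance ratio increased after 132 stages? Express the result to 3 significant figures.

38.9

After 132 stages the ratio has grown by (√(73.93/69.94))^132 = (73.93/69.94)^(132/2).
= 1.05705^66 = 38.9.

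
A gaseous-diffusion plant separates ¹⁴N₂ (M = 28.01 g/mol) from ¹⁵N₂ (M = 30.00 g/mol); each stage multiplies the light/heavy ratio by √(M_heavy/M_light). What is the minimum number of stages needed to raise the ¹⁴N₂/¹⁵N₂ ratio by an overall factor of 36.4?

105

Per stage α = (30.00/28.01)^(1/2) = 1.07105^0.5, giving ln α = 0.03432.
Need α^N ≥ 36.4 ⇒ N ≥ ln(36.4) / ln α = 3.595 / 0.03432 = 104.74.
So at least 105 stages are needed.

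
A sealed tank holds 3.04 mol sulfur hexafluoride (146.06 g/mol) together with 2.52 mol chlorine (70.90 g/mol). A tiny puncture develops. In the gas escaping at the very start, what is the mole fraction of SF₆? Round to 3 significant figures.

0.457

Effusion rate of each component ∝ n_i/√M_i (partial pressure × 1/√M).
x_SF₆(eff) = (n_SF₆/√M_SF₆) / (n_SF₆/√M_SF₆ + n_Cl₂/√M_Cl₂)
= (3.04/√146.06) / (3.04/√146.06 + 2.52/√70.90) = 0.2515/(0.2515 + 0.2993) = 0.457.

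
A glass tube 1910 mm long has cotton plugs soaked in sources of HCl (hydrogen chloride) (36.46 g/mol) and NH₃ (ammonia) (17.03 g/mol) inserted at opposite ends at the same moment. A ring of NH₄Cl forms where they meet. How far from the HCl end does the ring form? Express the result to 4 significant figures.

The fronts meet when d_HCl + d_NH₃ = L with d_HCl/d_NH₃ = √(M_NH₃/M_HCl) (Graham's law). Here √(M_NH₃/M_HCl) = √(17.03/36.46) = 0.6834.
With d_HCl + d_NH₃ = 1910 mm, d_NH₃ = 1910/(1 + 0.6834) = 1135 mm.
d_HCl = 1910 − 1135 = 775.4 mm.

775.4 mm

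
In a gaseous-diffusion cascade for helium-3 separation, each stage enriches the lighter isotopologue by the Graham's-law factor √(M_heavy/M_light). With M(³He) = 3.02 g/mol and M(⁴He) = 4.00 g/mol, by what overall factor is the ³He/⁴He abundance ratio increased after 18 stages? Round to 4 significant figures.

12.55

The single-stage factor is √(M_heavy/M_light), so 18 stages give [√(4.00/3.02)]^18 = (4.00/3.02)^(18/2).
= 1.32450^9 = 12.55.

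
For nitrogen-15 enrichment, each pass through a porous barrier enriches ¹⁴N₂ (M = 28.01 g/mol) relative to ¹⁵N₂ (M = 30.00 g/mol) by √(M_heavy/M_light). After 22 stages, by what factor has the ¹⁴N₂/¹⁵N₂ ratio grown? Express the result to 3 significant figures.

Each stage multiplies the ratio by α = √(30.00/28.01), so after 22 stages the overall factor is α^22 = (30.00/28.01)^(22/2).
= 1.07105^11 = 2.13.

2.13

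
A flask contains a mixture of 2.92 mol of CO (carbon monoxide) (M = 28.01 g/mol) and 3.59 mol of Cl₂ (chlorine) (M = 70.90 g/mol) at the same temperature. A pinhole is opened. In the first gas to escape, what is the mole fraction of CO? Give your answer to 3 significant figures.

0.564

Rate_i ∝ x_i/√M_i (Graham's law weighted by mole fraction), so the effusate composition follows n_i/√M_i.
x_CO(eff) = (n_CO/√M_CO) / (n_CO/√M_CO + n_Cl₂/√M_Cl₂)
= (2.92/√28.01) / (2.92/√28.01 + 3.59/√70.90) = 0.5517/(0.5517 + 0.4264) = 0.564.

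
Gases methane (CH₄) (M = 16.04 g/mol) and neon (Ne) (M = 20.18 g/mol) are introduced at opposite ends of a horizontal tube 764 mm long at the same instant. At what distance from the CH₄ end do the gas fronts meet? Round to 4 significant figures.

403.9 mm

In equal time, each gas travels a distance ∝ its rate ∝ 1/√M, so d_CH₄/d_Ne = √(M_Ne/M_CH₄) = √(20.18/16.04) = 1.122.
With d_CH₄ + d_Ne = 764 mm, d_Ne = 764/(1 + 1.122) = 360.1 mm.
d_CH₄ = 764 − 360.1 = 403.9 mm.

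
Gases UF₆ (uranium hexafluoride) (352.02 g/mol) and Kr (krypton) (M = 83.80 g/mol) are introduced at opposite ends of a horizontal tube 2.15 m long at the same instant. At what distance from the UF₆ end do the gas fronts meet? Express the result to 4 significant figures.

0.7050 m

In equal time, each gas travels a distance ∝ its rate ∝ 1/√M, so d_UF₆/d_Kr = √(M_Kr/M_UF₆) = √(83.80/352.02) = 0.4879.
With d_UF₆ + d_Kr = 2.15 m, d_Kr = 2.15/(1 + 0.4879) = 1.445 m.
d_UF₆ = 2.15 − 1.445 = 0.7050 m.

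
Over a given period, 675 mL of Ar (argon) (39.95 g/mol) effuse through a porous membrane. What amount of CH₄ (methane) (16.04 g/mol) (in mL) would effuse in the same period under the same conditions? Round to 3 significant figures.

1070 mL

Since effusion rate ∝ 1/√M, rate_CH₄/rate_Ar = √(M_Ar/M_CH₄) = √(39.95/16.04) = √2.491 = 1.578.
So the volume for CH₄ is 675 × 1.578 = 1070 mL.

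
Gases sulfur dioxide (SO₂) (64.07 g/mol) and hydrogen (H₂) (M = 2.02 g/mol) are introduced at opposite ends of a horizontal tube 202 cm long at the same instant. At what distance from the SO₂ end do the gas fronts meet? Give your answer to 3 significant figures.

30.5 cm

The fronts meet when d_SO₂ + d_H₂ = L with d_SO₂/d_H₂ = √(M_H₂/M_SO₂) (Graham's law). Here √(M_H₂/M_SO₂) = √(2.02/64.07) = 0.1776.
With d_SO₂ + d_H₂ = 202 cm, d_H₂ = 202/(1 + 0.1776) = 171.5 cm.
d_SO₂ = 202 − 171.5 = 30.5 cm.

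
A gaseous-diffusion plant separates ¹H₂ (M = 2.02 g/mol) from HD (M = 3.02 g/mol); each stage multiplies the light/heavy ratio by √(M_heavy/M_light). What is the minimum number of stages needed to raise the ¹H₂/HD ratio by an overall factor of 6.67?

10

With α = √(3.02/2.02) per stage, ln α = ½ ln(1.49505) = 0.2011.
Need α^N ≥ 6.67 ⇒ N ≥ ln(6.67) / ln α = 1.898 / 0.2011 = 9.44.
Minimum whole number of stages: N = 10.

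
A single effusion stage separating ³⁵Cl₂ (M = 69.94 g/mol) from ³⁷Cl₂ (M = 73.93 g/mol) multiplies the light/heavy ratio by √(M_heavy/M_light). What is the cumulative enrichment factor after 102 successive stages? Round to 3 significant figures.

Each stage multiplies the ratio by α = √(73.93/69.94), so after 102 stages the overall factor is α^102 = (73.93/69.94)^(102/2).
= 1.05705^51 = 16.9.

16.9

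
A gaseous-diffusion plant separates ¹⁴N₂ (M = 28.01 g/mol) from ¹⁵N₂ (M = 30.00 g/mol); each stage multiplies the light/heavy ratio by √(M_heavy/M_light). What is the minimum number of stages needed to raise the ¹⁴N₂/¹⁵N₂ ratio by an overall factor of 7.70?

60

Single-stage factor α = √(30.00/28.01), so ln α = ½ ln(1.07105) = 0.03432.
Need α^N ≥ 7.70 ⇒ N ≥ ln(7.70) / ln α = 2.041 / 0.03432 = 59.48.
Rounding up, N = 60 stages.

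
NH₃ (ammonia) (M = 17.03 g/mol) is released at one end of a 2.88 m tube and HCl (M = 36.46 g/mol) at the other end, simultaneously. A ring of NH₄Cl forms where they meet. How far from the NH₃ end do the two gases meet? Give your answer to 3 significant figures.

1.71 m

In equal time, each gas travels a distance ∝ its rate ∝ 1/√M, so d_NH₃/d_HCl = √(M_HCl/M_NH₃) = √(36.46/17.03) = 1.463.
With d_NH₃ + d_HCl = 2.88 m, d_HCl = 2.88/(1 + 1.463) = 1.169 m.
d_NH₃ = 2.88 − 1.169 = 1.71 m.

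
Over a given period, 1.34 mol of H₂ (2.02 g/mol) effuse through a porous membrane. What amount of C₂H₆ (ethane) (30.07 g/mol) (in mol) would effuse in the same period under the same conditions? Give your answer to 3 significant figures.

0.347 mol

From Graham's law, rate_C₂H₆/rate_H₂ = √(M_H₂/M_C₂H₆) = √(2.02/30.07) = √0.06718 = 0.2592.
So the amount for C₂H₆ is 1.34 × 0.2592 = 0.347 mol.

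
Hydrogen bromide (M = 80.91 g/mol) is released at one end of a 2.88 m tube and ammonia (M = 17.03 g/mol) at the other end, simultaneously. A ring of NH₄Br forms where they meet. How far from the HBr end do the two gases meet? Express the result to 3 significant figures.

0.906 m

Distances travelled in equal time are proportional to diffusion rates, so d_HBr/d_NH₃ = √(M_NH₃/M_HBr) = √(17.03/80.91) = 0.4588.
With d_HBr + d_NH₃ = 2.88 m, d_NH₃ = 2.88/(1 + 0.4588) = 1.974 m.
d_HBr = 2.88 − 1.974 = 0.906 m.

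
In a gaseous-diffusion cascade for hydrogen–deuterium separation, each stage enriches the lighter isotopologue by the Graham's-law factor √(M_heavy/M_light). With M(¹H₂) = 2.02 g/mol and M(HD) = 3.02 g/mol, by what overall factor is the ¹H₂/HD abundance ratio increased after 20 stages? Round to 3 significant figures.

55.8

Each stage multiplies the ratio by α = √(3.02/2.02), so after 20 stages the overall factor is α^20 = (3.02/2.02)^(20/2).
= 1.49505^10 = 55.8.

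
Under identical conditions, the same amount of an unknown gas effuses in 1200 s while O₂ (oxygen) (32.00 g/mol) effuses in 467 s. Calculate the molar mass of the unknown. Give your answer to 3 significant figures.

Since effusion rate ∝ 1/√M, t_X/t_O₂ = √(M_X/M_O₂).
1200/467 = 2.570 = √(M_X/32.00)
M_X = 32.00 × 2.570² = 32.00 × 6.603 = 211 g/mol

211 g/mol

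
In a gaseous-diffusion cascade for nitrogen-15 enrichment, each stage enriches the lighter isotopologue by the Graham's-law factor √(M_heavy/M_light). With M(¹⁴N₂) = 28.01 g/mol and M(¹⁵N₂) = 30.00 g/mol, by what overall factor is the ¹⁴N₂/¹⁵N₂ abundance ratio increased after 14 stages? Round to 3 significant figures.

1.62

The single-stage factor is √(M_heavy/M_light), so 14 stages give [√(30.00/28.01)]^14 = (30.00/28.01)^(14/2).
= 1.07105^7 = 1.62.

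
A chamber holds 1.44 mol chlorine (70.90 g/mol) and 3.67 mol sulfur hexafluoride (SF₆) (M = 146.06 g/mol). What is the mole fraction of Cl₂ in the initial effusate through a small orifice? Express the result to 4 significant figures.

0.3603

The effusion rate of species i is ∝ p_i/√M_i ∝ n_i/√M_i.
Mole fraction of Cl₂ in the effusate = (n_Cl₂/√M_Cl₂) / (n_Cl₂/√M_Cl₂ + n_SF₆/√M_SF₆)
= (1.44/√70.90) / (1.44/√70.90 + 3.67/√146.06) = 0.1710/(0.1710 + 0.3037) = 0.3603.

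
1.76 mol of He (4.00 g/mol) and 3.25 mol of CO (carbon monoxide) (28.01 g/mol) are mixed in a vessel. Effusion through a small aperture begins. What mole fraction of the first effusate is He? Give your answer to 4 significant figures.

0.5890

The effusion rate of species i is ∝ p_i/√M_i ∝ n_i/√M_i.
So x_He in the escaping gas = (n_He/√M_He) / Σ(n_i/√M_i)
= (1.76/√4.00) / (1.76/√4.00 + 3.25/√28.01) = 0.8800/(0.8800 + 0.6141) = 0.5890.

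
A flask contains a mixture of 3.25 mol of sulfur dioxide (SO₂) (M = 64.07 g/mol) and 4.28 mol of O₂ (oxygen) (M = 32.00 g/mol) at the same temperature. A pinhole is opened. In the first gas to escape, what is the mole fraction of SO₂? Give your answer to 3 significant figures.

Each component's effusion rate ∝ (its partial pressure)·(1/√M) ∝ n_i/√M_i.
x_SO₂(eff) = (n_SO₂/√M_SO₂) / (n_SO₂/√M_SO₂ + n_O₂/√M_O₂)
= (3.25/√64.07) / (3.25/√64.07 + 4.28/√32.00) = 0.4060/(0.4060 + 0.7566) = 0.349.

0.349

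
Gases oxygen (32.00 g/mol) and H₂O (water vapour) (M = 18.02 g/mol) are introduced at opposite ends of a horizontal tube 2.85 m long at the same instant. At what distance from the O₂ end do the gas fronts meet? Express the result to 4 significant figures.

In equal time, each gas travels a distance ∝ its rate ∝ 1/√M, so d_O₂/d_H₂O = √(M_H₂O/M_O₂) = √(18.02/32.00) = 0.7504.
With d_O₂ + d_H₂O = 2.85 m, d_H₂O = 2.85/(1 + 0.7504) = 1.628 m.
d_O₂ = 2.85 − 1.628 = 1.222 m.

1.222 m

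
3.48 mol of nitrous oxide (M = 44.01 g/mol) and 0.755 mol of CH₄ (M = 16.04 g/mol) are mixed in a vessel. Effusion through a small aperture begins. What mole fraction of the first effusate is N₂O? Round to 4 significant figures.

0.7356

Effusion rate of each component ∝ n_i/√M_i (partial pressure × 1/√M).
So x_N₂O in the escaping gas = (n_N₂O/√M_N₂O) / Σ(n_i/√M_i)
= (3.48/√44.01) / (3.48/√44.01 + 0.755/√16.04) = 0.5246/(0.5246 + 0.1885) = 0.7356.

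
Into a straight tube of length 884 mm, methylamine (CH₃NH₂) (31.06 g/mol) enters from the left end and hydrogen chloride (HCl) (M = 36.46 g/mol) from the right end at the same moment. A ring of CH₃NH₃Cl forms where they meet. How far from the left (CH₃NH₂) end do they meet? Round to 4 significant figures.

Graham's law gives d_CH₃NH₂/d_HCl = rate_CH₃NH₂/rate_HCl = √(M_HCl/M_CH₃NH₂) = √(36.46/31.06) = 1.083.
With d_CH₃NH₂ + d_HCl = 884 mm, d_HCl = 884/(1 + 1.083) = 424.3 mm.
d_CH₃NH₂ = 884 − 424.3 = 459.7 mm.

459.7 mm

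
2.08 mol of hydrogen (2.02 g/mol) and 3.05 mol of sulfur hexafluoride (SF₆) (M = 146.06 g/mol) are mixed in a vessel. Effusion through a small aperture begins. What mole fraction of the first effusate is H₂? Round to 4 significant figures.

Rate_i ∝ x_i/√M_i (Graham's law weighted by mole fraction), so the effusate composition follows n_i/√M_i.
x_H₂(eff) = (n_H₂/√M_H₂) / (n_H₂/√M_H₂ + n_SF₆/√M_SF₆)
= (2.08/√2.02) / (2.08/√2.02 + 3.05/√146.06) = 1.463/(1.463 + 0.2524) = 0.8529.

0.8529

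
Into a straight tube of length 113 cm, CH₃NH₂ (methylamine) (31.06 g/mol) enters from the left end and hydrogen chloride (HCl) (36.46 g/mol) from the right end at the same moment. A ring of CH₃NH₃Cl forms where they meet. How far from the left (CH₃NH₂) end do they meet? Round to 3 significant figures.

In equal time, each gas travels a distance ∝ its rate ∝ 1/√M, so d_CH₃NH₂/d_HCl = √(M_HCl/M_CH₃NH₂) = √(36.46/31.06) = 1.083.
With d_CH₃NH₂ + d_HCl = 113 cm, d_HCl = 113/(1 + 1.083) = 54.24 cm.
d_CH₃NH₂ = 113 − 54.24 = 58.8 cm.

58.8 cm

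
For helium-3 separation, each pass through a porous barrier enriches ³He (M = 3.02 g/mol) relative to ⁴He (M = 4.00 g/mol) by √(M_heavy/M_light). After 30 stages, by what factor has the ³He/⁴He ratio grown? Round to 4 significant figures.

The single-stage factor is √(M_heavy/M_light), so 30 stages give [√(4.00/3.02)]^30 = (4.00/3.02)^(30/2).
= 1.32450^15 = 67.73.

67.73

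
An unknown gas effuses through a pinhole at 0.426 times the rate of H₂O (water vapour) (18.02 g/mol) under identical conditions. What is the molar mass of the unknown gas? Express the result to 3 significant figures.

By Graham's law, rate_X/rate_H₂O = √(M_H₂O/M_X).
0.426 = √(18.02/M_X)
M_X = 18.02 / 0.426² = 18.02 / 0.1815 = 99.3 g/mol

99.3 g/mol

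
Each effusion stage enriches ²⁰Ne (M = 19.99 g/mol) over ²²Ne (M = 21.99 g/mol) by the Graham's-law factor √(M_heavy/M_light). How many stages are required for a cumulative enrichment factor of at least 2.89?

Per stage α = (21.99/19.99)^(1/2) = 1.10005^0.5, giving ln α = 0.04768.
Need α^N ≥ 2.89 ⇒ N ≥ ln(2.89) / ln α = 1.061 / 0.04768 = 22.26.
Minimum whole number of stages: N = 23.

23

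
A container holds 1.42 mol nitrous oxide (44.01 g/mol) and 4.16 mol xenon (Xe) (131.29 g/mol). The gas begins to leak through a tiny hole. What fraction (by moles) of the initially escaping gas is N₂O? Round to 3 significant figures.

The effusion rate of species i is ∝ p_i/√M_i ∝ n_i/√M_i.
x_N₂O(eff) = (n_N₂O/√M_N₂O) / (n_N₂O/√M_N₂O + n_Xe/√M_Xe)
= (1.42/√44.01) / (1.42/√44.01 + 4.16/√131.29) = 0.2140/(0.2140 + 0.3631) = 0.371.

0.371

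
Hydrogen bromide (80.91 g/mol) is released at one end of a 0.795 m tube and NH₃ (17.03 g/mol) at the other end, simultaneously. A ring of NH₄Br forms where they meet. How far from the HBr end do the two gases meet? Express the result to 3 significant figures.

0.250 m

Graham's law gives d_HBr/d_NH₃ = rate_HBr/rate_NH₃ = √(M_NH₃/M_HBr) = √(17.03/80.91) = 0.4588.
With d_HBr + d_NH₃ = 0.795 m, d_NH₃ = 0.795/(1 + 0.4588) = 0.5450 m.
d_HBr = 0.795 − 0.5450 = 0.250 m.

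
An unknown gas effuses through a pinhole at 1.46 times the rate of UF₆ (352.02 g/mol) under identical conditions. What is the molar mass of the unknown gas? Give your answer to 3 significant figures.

165 g/mol

By Graham's law, rate_X/rate_UF₆ = √(M_UF₆/M_X).
1.46 = √(352.02/M_X)
M_X = 352.02 / 1.46² = 352.02 / 2.132 = 165 g/mol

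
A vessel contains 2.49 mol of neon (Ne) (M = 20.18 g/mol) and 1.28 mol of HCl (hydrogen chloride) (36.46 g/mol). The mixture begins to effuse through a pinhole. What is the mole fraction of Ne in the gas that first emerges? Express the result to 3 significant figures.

The effusion rate of species i is ∝ p_i/√M_i ∝ n_i/√M_i.
Mole fraction of Ne in the effusate = (n_Ne/√M_Ne) / (n_Ne/√M_Ne + n_HCl/√M_HCl)
= (2.49/√20.18) / (2.49/√20.18 + 1.28/√36.46) = 0.5543/(0.5543 + 0.2120) = 0.723.

0.723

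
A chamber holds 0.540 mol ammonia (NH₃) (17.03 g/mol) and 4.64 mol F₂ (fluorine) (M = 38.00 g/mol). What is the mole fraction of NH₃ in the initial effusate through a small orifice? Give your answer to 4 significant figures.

0.1481

The effusion rate of species i is ∝ p_i/√M_i ∝ n_i/√M_i.
x_NH₃(eff) = (n_NH₃/√M_NH₃) / (n_NH₃/√M_NH₃ + n_F₂/√M_F₂)
= (0.540/√17.03) / (0.540/√17.03 + 4.64/√38.00) = 0.1309/(0.1309 + 0.7527) = 0.1481.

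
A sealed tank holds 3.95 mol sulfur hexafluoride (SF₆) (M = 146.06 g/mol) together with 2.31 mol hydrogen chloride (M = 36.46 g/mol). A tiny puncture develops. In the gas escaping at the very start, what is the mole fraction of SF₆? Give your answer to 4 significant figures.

0.4607

The effusion rate of species i is ∝ p_i/√M_i ∝ n_i/√M_i.
x_SF₆(eff) = (n_SF₆/√M_SF₆) / (n_SF₆/√M_SF₆ + n_HCl/√M_HCl)
= (3.95/√146.06) / (3.95/√146.06 + 2.31/√36.46) = 0.3268/(0.3268 + 0.3826) = 0.4607.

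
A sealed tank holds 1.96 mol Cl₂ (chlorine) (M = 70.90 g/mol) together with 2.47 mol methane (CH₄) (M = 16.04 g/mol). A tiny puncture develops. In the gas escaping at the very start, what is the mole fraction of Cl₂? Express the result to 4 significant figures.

Effusion rate of each component ∝ n_i/√M_i (partial pressure × 1/√M).
Mole fraction of Cl₂ in the effusate = (n_Cl₂/√M_Cl₂) / (n_Cl₂/√M_Cl₂ + n_CH₄/√M_CH₄)
= (1.96/√70.90) / (1.96/√70.90 + 2.47/√16.04) = 0.2328/(0.2328 + 0.6167) = 0.2740.

0.2740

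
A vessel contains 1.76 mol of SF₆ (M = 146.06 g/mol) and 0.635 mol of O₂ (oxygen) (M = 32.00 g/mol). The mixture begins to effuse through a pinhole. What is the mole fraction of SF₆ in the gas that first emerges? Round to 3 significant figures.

Each component's effusion rate ∝ (its partial pressure)·(1/√M) ∝ n_i/√M_i.
x_SF₆(eff) = (n_SF₆/√M_SF₆) / (n_SF₆/√M_SF₆ + n_O₂/√M_O₂)
= (1.76/√146.06) / (1.76/√146.06 + 0.635/√32.00) = 0.1456/(0.1456 + 0.1123) = 0.565.

0.565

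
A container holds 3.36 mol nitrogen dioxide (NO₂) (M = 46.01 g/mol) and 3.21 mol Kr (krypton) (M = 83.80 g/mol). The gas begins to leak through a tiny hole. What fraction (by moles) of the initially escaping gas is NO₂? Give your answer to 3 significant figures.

Rate_i ∝ x_i/√M_i (Graham's law weighted by mole fraction), so the effusate composition follows n_i/√M_i.
So x_NO₂ in the escaping gas = (n_NO₂/√M_NO₂) / Σ(n_i/√M_i)
= (3.36/√46.01) / (3.36/√46.01 + 3.21/√83.80) = 0.4954/(0.4954 + 0.3507) = 0.586.

0.586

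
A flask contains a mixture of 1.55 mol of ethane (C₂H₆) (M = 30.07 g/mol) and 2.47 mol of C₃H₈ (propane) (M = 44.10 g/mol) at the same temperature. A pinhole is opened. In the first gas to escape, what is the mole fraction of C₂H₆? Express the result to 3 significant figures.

The effusion rate of species i is ∝ p_i/√M_i ∝ n_i/√M_i.
Mole fraction of C₂H₆ in the effusate = (n_C₂H₆/√M_C₂H₆) / (n_C₂H₆/√M_C₂H₆ + n_C₃H₈/√M_C₃H₈)
= (1.55/√30.07) / (1.55/√30.07 + 2.47/√44.10) = 0.2827/(0.2827 + 0.3719) = 0.432.

0.432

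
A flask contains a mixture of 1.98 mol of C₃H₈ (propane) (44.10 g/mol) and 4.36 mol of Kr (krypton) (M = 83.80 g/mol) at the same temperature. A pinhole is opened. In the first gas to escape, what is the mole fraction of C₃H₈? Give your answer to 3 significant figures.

0.385

Each component's effusion rate ∝ (its partial pressure)·(1/√M) ∝ n_i/√M_i.
Mole fraction of C₃H₈ in the effusate = (n_C₃H₈/√M_C₃H₈) / (n_C₃H₈/√M_C₃H₈ + n_Kr/√M_Kr)
= (1.98/√44.10) / (1.98/√44.10 + 4.36/√83.80) = 0.2982/(0.2982 + 0.4763) = 0.385.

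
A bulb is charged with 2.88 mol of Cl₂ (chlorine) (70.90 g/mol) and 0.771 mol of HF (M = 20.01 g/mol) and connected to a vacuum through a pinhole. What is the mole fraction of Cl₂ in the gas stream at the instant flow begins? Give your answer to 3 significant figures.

Each component's effusion rate ∝ (its partial pressure)·(1/√M) ∝ n_i/√M_i.
Mole fraction of Cl₂ in the effusate = (n_Cl₂/√M_Cl₂) / (n_Cl₂/√M_Cl₂ + n_HF/√M_HF)
= (2.88/√70.90) / (2.88/√70.90 + 0.771/√20.01) = 0.3420/(0.3420 + 0.1724) = 0.665.

0.665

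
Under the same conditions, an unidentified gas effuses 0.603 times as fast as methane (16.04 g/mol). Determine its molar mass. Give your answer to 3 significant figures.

44.1 g/mol

By Graham's law, rate_X/rate_CH₄ = √(M_CH₄/M_X).
0.603 = √(16.04/M_X)
M_X = 16.04 / 0.603² = 16.04 / 0.3636 = 44.1 g/mol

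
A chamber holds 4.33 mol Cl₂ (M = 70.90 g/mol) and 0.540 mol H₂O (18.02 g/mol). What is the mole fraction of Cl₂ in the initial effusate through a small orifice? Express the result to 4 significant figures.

The effusion rate of species i is ∝ p_i/√M_i ∝ n_i/√M_i.
Mole fraction of Cl₂ in the effusate = (n_Cl₂/√M_Cl₂) / (n_Cl₂/√M_Cl₂ + n_H₂O/√M_H₂O)
= (4.33/√70.90) / (4.33/√70.90 + 0.540/√18.02) = 0.5142/(0.5142 + 0.1272) = 0.8017.

0.8017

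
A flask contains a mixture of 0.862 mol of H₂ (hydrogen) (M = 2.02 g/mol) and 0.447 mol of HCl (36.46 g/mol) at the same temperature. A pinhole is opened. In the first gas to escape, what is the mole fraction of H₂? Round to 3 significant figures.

0.891

Each component's effusion rate ∝ (its partial pressure)·(1/√M) ∝ n_i/√M_i.
Mole fraction of H₂ in the effusate = (n_H₂/√M_H₂) / (n_H₂/√M_H₂ + n_HCl/√M_HCl)
= (0.862/√2.02) / (0.862/√2.02 + 0.447/√36.46) = 0.6065/(0.6065 + 0.07403) = 0.891.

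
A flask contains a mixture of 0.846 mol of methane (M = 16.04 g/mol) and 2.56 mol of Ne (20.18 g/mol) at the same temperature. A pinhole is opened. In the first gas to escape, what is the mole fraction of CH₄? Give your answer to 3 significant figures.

Effusion rate of each component ∝ n_i/√M_i (partial pressure × 1/√M).
So x_CH₄ in the escaping gas = (n_CH₄/√M_CH₄) / Σ(n_i/√M_i)
= (0.846/√16.04) / (0.846/√16.04 + 2.56/√20.18) = 0.2112/(0.2112 + 0.5699) = 0.270.

0.270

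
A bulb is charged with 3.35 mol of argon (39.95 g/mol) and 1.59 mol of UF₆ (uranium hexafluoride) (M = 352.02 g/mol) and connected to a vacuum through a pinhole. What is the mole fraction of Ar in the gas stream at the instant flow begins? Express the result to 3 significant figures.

0.862

Rate_i ∝ x_i/√M_i (Graham's law weighted by mole fraction), so the effusate composition follows n_i/√M_i.
Mole fraction of Ar in the effusate = (n_Ar/√M_Ar) / (n_Ar/√M_Ar + n_UF₆/√M_UF₆)
= (3.35/√39.95) / (3.35/√39.95 + 1.59/√352.02) = 0.5300/(0.5300 + 0.08474) = 0.862.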